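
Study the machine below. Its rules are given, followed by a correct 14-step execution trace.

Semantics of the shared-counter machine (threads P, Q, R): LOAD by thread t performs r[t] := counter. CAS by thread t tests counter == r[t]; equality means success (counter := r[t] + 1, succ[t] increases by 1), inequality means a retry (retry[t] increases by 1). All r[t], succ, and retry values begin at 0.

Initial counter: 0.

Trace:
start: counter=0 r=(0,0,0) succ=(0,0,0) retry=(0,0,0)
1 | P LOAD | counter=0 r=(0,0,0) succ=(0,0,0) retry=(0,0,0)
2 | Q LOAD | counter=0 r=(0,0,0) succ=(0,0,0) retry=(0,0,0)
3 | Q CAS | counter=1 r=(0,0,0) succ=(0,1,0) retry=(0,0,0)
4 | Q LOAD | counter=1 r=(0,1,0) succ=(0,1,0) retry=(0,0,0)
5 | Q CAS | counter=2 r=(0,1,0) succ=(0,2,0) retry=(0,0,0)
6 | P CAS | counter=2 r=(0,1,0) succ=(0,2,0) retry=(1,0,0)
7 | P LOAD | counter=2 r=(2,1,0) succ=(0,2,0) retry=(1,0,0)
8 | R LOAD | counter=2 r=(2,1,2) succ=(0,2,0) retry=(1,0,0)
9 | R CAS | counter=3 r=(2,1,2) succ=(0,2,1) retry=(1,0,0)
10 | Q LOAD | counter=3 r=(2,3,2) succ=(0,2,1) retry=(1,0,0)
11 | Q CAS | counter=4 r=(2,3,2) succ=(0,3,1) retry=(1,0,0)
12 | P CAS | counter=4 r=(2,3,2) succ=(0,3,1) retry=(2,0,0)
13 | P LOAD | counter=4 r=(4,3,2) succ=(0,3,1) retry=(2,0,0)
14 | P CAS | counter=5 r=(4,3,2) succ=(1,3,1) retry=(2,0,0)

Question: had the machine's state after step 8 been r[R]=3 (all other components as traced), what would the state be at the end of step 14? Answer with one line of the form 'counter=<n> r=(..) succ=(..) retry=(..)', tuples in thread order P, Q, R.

counter=4 r=(3,2,3) succ=(1,3,0) retry=(2,0,1)

state after step 8 := counter=2 r=(2,1,3) succ=(0,2,0) retry=(1,0,0)
9 | R CAS | counter=2 r=(2,1,3) succ=(0,2,0) retry=(1,0,1)
10 | Q LOAD | counter=2 r=(2,2,3) succ=(0,2,0) retry=(1,0,1)
11 | Q CAS | counter=3 r=(2,2,3) succ=(0,3,0) retry=(1,0,1)
12 | P CAS | counter=3 r=(2,2,3) succ=(0,3,0) retry=(2,0,1)
13 | P LOAD | counter=3 r=(3,2,3) succ=(0,3,0) retry=(2,0,1)
14 | P CAS | counter=4 r=(3,2,3) succ=(1,3,0) retry=(2,0,1)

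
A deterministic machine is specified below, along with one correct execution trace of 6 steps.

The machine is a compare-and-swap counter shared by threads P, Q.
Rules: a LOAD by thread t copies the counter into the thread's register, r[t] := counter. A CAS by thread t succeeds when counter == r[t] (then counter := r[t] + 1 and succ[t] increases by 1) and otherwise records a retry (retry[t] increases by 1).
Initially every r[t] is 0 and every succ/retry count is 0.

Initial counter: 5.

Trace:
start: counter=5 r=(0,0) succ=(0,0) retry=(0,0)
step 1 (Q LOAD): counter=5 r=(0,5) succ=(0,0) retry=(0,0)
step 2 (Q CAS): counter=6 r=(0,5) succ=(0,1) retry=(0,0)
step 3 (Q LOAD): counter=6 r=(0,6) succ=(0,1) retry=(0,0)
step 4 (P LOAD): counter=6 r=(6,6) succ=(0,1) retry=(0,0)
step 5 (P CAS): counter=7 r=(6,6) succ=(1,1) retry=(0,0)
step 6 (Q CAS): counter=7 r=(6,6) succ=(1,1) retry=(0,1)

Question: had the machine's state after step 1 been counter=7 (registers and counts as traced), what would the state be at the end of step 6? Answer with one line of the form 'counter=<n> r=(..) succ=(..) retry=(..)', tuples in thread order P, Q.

state after step 1 := counter=7 r=(0,5) succ=(0,0) retry=(0,0)
step 2 (Q CAS): counter=7 r=(0,5) succ=(0,0) retry=(0,1)
step 3 (Q LOAD): counter=7 r=(0,7) succ=(0,0) retry=(0,1)
step 4 (P LOAD): counter=7 r=(7,7) succ=(0,0) retry=(0,1)
step 5 (P CAS): counter=8 r=(7,7) succ=(1,0) retry=(0,1)
step 6 (Q CAS): counter=8 r=(7,7) succ=(1,0) retry=(0,2)

counter=8 r=(7,7) succ=(1,0) retry=(0,2)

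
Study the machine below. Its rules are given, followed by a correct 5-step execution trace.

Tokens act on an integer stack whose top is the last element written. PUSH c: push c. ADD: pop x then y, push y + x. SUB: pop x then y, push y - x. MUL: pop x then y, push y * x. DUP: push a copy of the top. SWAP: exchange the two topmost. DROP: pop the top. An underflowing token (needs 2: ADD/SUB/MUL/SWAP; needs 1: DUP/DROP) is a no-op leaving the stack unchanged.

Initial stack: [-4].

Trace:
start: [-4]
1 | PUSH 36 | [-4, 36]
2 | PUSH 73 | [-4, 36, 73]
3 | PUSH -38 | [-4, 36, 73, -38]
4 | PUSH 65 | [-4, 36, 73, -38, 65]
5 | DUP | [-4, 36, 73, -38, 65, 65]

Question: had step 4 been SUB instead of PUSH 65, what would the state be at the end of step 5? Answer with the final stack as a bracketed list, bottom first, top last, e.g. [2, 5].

[-4, 36, 111, 111]

(re-executing from step 4 with the substitution; state before step 4: [-4, 36, 73, -38])
4 | SUB | [-4, 36, 111]
5 | DUP | [-4, 36, 111, 111]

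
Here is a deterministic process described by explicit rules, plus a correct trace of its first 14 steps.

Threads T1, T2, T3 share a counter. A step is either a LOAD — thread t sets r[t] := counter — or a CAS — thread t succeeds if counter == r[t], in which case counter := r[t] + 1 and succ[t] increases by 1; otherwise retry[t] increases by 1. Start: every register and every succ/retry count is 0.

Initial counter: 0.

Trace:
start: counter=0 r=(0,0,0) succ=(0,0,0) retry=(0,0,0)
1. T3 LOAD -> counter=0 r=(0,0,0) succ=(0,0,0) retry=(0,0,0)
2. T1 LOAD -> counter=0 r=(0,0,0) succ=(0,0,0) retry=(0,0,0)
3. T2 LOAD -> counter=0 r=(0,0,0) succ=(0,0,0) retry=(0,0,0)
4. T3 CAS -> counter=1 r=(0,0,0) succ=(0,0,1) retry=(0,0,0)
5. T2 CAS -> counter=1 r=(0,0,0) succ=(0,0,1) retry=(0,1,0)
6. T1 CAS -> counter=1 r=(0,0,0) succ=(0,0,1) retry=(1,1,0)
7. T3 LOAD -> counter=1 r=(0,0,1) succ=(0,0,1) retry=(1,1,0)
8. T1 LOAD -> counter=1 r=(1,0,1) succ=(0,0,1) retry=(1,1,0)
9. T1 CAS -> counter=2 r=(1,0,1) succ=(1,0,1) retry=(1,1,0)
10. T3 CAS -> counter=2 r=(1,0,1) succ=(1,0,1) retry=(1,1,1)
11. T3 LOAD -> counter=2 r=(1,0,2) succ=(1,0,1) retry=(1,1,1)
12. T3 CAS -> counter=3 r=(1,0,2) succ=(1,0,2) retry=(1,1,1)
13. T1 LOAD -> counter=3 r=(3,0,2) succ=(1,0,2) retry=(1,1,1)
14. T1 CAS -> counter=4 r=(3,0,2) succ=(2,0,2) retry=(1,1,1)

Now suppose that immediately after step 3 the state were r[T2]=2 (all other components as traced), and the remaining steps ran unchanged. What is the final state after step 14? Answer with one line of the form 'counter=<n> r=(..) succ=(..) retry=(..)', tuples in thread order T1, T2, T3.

counter=4 r=(3,2,2) succ=(2,0,2) retry=(1,1,1)

state after step 3 := counter=0 r=(0,2,0) succ=(0,0,0) retry=(0,0,0)
4. T3 CAS -> counter=1 r=(0,2,0) succ=(0,0,1) retry=(0,0,0)
5. T2 CAS -> counter=1 r=(0,2,0) succ=(0,0,1) retry=(0,1,0)
6. T1 CAS -> counter=1 r=(0,2,0) succ=(0,0,1) retry=(1,1,0)
7. T3 LOAD -> counter=1 r=(0,2,1) succ=(0,0,1) retry=(1,1,0)
8. T1 LOAD -> counter=1 r=(1,2,1) succ=(0,0,1) retry=(1,1,0)
9. T1 CAS -> counter=2 r=(1,2,1) succ=(1,0,1) retry=(1,1,0)
10. T3 CAS -> counter=2 r=(1,2,1) succ=(1,0,1) retry=(1,1,1)
11. T3 LOAD -> counter=2 r=(1,2,2) succ=(1,0,1) retry=(1,1,1)
12. T3 CAS -> counter=3 r=(1,2,2) succ=(1,0,2) retry=(1,1,1)
13. T1 LOAD -> counter=3 r=(3,2,2) succ=(1,0,2) retry=(1,1,1)
14. T1 CAS -> counter=4 r=(3,2,2) succ=(2,0,2) retry=(1,1,1)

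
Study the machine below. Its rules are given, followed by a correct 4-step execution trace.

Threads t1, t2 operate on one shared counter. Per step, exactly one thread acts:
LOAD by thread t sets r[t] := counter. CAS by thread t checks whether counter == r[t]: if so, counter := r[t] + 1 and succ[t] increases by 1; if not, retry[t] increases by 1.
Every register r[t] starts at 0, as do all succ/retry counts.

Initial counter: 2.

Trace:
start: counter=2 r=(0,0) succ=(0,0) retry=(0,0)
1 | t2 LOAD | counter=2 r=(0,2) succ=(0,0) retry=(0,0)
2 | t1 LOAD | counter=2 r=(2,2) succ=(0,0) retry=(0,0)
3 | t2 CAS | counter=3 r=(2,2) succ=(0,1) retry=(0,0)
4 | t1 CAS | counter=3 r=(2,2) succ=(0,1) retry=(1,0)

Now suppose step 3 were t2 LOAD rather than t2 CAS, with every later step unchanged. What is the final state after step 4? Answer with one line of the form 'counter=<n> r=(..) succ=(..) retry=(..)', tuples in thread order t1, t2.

(re-executing from step 3 with the substitution; state before step 3: counter=2 r=(2,2) succ=(0,0) retry=(0,0))
3 | t2 LOAD | counter=2 r=(2,2) succ=(0,0) retry=(0,0)
4 | t1 CAS | counter=3 r=(2,2) succ=(1,0) retry=(0,0)

counter=3 r=(2,2) succ=(1,0) retry=(0,0)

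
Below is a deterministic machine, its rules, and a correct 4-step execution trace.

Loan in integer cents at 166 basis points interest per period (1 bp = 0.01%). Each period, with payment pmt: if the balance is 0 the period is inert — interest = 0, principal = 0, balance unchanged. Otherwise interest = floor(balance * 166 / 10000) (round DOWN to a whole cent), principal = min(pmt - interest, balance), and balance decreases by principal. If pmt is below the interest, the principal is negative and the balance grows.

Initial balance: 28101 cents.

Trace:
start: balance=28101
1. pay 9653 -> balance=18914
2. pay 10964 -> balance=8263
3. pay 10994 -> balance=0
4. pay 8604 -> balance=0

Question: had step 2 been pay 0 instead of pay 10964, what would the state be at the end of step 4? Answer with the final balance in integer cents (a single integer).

89

(re-executing from step 2 with the substitution; state before step 2: balance=18914)
2. pay 0 -> balance=19227
3. pay 10994 -> balance=8552
4. pay 8604 -> balance=89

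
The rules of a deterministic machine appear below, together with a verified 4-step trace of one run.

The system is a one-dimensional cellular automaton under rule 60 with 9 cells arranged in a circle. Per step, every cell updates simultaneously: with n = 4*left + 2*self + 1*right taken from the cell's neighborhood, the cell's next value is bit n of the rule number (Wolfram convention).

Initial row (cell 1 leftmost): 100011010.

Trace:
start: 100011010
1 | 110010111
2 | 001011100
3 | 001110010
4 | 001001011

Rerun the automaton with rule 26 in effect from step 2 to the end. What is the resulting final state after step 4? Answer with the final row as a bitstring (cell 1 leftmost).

110010001

(re-executing steps 2..4 under rule 26; state before step 2: 110010111)
2 | 001100100
3 | 011011010
4 | 110010001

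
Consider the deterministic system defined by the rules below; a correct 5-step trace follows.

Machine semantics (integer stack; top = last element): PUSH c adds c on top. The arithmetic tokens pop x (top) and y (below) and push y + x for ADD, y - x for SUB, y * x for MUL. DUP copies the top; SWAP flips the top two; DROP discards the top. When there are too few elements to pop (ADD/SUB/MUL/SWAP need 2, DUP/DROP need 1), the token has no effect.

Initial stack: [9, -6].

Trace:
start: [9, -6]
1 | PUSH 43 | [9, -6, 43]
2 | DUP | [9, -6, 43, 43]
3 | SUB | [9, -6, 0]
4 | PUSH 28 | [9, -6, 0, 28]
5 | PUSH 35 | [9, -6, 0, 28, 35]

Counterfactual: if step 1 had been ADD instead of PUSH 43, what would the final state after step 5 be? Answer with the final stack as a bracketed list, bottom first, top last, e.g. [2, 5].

(re-executing from step 1 with the substitution; state before step 1: [9, -6])
1 | ADD | [3]
2 | DUP | [3, 3]
3 | SUB | [0]
4 | PUSH 28 | [0, 28]
5 | PUSH 35 | [0, 28, 35]

[0, 28, 35]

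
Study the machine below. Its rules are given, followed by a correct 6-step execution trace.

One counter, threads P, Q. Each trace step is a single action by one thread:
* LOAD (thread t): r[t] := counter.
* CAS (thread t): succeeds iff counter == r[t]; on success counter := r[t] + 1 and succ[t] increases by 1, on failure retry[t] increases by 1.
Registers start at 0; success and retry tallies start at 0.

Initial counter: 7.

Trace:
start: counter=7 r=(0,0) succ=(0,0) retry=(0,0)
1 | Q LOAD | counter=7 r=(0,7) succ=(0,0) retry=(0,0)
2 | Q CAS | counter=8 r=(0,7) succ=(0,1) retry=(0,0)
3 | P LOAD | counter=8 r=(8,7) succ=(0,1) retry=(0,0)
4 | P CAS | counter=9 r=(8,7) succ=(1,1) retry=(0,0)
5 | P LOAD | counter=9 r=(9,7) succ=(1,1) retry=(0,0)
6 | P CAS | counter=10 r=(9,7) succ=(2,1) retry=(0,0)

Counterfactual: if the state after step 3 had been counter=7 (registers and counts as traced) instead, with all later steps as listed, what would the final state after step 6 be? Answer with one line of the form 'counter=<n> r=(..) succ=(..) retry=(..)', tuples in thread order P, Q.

counter=8 r=(7,7) succ=(1,1) retry=(1,0)

state after step 3 := counter=7 r=(8,7) succ=(0,1) retry=(0,0)
4 | P CAS | counter=7 r=(8,7) succ=(0,1) retry=(1,0)
5 | P LOAD | counter=7 r=(7,7) succ=(0,1) retry=(1,0)
6 | P CAS | counter=8 r=(7,7) succ=(1,1) retry=(1,0)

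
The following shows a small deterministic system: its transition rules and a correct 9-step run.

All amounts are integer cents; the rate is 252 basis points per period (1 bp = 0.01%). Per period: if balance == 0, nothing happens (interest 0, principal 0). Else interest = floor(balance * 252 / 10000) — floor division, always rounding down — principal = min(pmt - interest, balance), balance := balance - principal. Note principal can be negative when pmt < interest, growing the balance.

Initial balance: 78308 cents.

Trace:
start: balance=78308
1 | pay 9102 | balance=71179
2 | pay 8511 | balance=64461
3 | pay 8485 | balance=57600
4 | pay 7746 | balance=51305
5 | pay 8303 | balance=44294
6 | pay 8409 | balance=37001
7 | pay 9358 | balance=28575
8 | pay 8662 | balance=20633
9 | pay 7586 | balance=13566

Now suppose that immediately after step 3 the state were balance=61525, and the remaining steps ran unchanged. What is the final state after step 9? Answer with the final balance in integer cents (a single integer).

18124

state after step 3 := balance=61525
4 | pay 7746 | balance=55329
5 | pay 8303 | balance=48420
6 | pay 8409 | balance=41231
7 | pay 9358 | balance=32912
8 | pay 8662 | balance=25079
9 | pay 7586 | balance=18124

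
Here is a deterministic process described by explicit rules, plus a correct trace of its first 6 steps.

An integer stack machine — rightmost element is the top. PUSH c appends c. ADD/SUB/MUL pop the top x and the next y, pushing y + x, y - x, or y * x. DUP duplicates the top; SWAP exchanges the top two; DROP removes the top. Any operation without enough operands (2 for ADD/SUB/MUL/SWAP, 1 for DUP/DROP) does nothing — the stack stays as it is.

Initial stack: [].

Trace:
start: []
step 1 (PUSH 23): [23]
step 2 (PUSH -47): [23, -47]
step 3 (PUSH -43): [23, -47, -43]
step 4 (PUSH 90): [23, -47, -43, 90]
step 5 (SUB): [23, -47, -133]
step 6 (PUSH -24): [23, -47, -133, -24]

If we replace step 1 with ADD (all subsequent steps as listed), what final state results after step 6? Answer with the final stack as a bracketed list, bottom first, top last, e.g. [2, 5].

[-47, -133, -24]

(re-executing from step 1 with the substitution; state before step 1: [])
step 1 (ADD): []
step 2 (PUSH -47): [-47]
step 3 (PUSH -43): [-47, -43]
step 4 (PUSH 90): [-47, -43, 90]
step 5 (SUB): [-47, -133]
step 6 (PUSH -24): [-47, -133, -24]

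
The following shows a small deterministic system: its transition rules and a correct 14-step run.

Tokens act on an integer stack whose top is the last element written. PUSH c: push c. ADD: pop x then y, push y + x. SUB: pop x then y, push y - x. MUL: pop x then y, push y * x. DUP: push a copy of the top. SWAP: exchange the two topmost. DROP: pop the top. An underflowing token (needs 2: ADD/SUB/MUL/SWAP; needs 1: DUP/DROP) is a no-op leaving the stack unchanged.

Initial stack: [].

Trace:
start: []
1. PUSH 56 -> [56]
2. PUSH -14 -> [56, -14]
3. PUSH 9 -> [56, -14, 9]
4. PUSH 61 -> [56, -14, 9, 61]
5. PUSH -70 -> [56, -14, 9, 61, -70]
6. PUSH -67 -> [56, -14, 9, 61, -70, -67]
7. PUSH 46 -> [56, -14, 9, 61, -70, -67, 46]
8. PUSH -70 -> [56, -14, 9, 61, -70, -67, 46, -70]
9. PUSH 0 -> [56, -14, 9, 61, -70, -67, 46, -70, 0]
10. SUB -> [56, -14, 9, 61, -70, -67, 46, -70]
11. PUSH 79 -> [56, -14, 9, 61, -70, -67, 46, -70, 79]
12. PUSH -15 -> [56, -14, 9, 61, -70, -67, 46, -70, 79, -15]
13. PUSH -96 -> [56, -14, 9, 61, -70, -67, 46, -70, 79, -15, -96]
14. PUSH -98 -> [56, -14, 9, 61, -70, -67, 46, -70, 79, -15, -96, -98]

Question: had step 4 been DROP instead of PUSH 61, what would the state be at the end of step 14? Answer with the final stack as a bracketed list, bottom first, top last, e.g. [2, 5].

[56, -14, -70, -67, 46, -70, 79, -15, -96, -98]

(re-executing from step 4 with the substitution; state before step 4: [56, -14, 9])
4. DROP -> [56, -14]
5. PUSH -70 -> [56, -14, -70]
6. PUSH -67 -> [56, -14, -70, -67]
7. PUSH 46 -> [56, -14, -70, -67, 46]
8. PUSH -70 -> [56, -14, -70, -67, 46, -70]
9. PUSH 0 -> [56, -14, -70, -67, 46, -70, 0]
10. SUB -> [56, -14, -70, -67, 46, -70]
11. PUSH 79 -> [56, -14, -70, -67, 46, -70, 79]
12. PUSH -15 -> [56, -14, -70, -67, 46, -70, 79, -15]
13. PUSH -96 -> [56, -14, -70, -67, 46, -70, 79, -15, -96]
14. PUSH -98 -> [56, -14, -70, -67, 46, -70, 79, -15, -96, -98]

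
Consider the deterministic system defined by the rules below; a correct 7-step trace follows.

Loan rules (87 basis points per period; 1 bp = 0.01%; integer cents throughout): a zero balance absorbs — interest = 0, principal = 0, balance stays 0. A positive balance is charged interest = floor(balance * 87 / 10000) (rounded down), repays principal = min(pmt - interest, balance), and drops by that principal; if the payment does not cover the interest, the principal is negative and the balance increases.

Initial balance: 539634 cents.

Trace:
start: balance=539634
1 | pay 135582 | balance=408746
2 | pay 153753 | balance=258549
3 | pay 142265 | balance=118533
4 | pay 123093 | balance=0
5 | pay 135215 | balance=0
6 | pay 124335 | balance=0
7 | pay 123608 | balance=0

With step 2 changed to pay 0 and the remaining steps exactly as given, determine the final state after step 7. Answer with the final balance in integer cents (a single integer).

0

(re-executing from step 2 with the substitution; state before step 2: balance=408746)
2 | pay 0 | balance=412302
3 | pay 142265 | balance=273624
4 | pay 123093 | balance=152911
5 | pay 135215 | balance=19026
6 | pay 124335 | balance=0
7 | pay 123608 | balance=0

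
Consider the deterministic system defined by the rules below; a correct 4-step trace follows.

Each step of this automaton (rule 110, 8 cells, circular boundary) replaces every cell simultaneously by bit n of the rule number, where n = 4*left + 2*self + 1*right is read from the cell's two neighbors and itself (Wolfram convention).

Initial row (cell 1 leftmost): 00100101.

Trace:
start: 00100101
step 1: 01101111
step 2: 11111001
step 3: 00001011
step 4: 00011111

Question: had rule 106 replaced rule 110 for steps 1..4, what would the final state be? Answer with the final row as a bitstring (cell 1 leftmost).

(re-executing steps 1..4 under rule 106; state before step 1: 00100101)
step 1: 01001010
step 2: 10010100
step 3: 00101001
step 4: 01010010

01010010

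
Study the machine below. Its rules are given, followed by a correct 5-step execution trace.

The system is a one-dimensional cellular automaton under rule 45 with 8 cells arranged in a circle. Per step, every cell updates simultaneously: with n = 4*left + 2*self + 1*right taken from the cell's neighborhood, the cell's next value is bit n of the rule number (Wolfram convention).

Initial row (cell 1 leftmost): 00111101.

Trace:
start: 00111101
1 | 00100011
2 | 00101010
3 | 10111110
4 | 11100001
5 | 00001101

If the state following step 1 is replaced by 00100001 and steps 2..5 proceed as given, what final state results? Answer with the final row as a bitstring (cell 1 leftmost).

10100100

state after step 1 := 00100001
2 | 00101101
3 | 00111011
4 | 00100110
5 | 10100100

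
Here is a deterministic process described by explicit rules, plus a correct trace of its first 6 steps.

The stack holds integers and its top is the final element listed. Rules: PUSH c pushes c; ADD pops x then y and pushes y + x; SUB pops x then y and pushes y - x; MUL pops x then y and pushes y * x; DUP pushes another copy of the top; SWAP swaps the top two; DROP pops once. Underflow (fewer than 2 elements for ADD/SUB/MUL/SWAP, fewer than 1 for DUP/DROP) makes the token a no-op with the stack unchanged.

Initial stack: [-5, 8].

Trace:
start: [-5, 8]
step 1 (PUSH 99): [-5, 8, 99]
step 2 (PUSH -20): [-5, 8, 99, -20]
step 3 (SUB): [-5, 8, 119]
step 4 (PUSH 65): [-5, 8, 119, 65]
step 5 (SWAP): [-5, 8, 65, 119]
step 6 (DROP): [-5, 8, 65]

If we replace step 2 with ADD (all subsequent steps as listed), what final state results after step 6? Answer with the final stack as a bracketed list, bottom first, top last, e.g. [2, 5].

[65]

(re-executing from step 2 with the substitution; state before step 2: [-5, 8, 99])
step 2 (ADD): [-5, 107]
step 3 (SUB): [-112]
step 4 (PUSH 65): [-112, 65]
step 5 (SWAP): [65, -112]
step 6 (DROP): [65]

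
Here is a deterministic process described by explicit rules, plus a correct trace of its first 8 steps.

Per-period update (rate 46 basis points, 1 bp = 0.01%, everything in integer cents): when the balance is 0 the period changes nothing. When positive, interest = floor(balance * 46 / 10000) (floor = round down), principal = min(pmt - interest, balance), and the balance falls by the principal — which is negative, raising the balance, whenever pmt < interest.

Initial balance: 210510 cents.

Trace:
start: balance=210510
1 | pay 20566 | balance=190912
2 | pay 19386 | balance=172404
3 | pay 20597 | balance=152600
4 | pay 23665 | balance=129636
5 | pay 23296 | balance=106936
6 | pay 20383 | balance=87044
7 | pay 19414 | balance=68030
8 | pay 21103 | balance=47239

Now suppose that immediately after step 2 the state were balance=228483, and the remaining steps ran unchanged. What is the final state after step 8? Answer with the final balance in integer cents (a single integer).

104885

state after step 2 := balance=228483
3 | pay 20597 | balance=208937
4 | pay 23665 | balance=186233
5 | pay 23296 | balance=163793
6 | pay 20383 | balance=144163
7 | pay 19414 | balance=125412
8 | pay 21103 | balance=104885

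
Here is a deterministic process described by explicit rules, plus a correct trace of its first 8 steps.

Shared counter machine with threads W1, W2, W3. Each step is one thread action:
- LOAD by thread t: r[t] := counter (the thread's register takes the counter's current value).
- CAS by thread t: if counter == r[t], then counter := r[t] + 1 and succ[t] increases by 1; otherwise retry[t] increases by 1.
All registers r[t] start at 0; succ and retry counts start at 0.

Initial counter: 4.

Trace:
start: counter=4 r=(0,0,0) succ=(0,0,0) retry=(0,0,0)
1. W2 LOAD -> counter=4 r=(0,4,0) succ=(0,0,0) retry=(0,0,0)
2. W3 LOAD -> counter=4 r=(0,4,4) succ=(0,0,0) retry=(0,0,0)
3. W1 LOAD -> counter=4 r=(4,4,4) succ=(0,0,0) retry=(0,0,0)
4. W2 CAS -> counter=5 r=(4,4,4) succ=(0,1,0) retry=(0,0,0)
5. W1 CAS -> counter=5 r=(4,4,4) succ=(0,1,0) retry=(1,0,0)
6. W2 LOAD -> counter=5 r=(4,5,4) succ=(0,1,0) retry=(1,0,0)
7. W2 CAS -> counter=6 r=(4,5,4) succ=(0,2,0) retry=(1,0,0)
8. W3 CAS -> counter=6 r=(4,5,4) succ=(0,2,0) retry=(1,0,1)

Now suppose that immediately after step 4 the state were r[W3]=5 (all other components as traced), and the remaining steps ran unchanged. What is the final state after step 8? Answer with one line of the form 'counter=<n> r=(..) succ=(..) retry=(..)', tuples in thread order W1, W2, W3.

counter=6 r=(4,5,5) succ=(0,2,0) retry=(1,0,1)

state after step 4 := counter=5 r=(4,4,5) succ=(0,1,0) retry=(0,0,0)
5. W1 CAS -> counter=5 r=(4,4,5) succ=(0,1,0) retry=(1,0,0)
6. W2 LOAD -> counter=5 r=(4,5,5) succ=(0,1,0) retry=(1,0,0)
7. W2 CAS -> counter=6 r=(4,5,5) succ=(0,2,0) retry=(1,0,0)
8. W3 CAS -> counter=6 r=(4,5,5) succ=(0,2,0) retry=(1,0,1)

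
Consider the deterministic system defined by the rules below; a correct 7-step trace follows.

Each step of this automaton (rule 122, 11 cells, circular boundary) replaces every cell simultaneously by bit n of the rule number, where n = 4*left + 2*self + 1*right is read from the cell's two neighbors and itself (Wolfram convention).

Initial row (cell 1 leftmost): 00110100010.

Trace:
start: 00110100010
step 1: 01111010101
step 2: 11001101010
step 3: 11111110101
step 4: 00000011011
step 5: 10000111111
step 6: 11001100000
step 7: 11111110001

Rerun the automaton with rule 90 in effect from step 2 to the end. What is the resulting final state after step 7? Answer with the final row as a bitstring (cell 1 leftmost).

(re-executing steps 2..7 under rule 90; state before step 2: 01111010101)
step 2: 01001000000
step 3: 10110100000
step 4: 00110010001
step 5: 11111101010
step 6: 10000100000
step 7: 01001010001

01001010001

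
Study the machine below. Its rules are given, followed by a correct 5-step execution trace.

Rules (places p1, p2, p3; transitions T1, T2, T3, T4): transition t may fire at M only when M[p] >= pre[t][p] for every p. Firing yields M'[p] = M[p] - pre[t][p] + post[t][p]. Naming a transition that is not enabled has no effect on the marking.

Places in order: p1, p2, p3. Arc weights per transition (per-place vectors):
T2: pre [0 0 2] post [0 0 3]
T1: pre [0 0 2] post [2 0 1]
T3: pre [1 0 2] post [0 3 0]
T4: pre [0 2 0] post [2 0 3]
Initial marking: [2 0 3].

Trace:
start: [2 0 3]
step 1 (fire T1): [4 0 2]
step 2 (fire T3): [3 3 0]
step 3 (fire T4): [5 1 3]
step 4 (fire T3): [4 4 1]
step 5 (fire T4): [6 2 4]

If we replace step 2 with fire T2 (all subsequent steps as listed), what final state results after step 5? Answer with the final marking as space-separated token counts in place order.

(re-executing from step 2 with the substitution; state before step 2: [4 0 2])
step 2 (fire T2): [4 0 3]
step 3 (fire T4): [4 0 3]
step 4 (fire T3): [3 3 1]
step 5 (fire T4): [5 1 4]

5 1 4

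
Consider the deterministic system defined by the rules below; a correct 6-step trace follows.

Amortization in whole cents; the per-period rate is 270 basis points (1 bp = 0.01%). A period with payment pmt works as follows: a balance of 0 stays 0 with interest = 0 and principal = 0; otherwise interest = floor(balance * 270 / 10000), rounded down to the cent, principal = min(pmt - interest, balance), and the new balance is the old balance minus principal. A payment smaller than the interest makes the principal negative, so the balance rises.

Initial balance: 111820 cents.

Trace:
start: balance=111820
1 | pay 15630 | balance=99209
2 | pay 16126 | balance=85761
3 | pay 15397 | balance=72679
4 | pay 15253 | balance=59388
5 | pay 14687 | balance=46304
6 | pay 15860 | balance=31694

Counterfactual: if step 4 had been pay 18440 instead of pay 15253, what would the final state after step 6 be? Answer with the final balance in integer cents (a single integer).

28332

(re-executing from step 4 with the substitution; state before step 4: balance=72679)
4 | pay 18440 | balance=56201
5 | pay 14687 | balance=43031
6 | pay 15860 | balance=28332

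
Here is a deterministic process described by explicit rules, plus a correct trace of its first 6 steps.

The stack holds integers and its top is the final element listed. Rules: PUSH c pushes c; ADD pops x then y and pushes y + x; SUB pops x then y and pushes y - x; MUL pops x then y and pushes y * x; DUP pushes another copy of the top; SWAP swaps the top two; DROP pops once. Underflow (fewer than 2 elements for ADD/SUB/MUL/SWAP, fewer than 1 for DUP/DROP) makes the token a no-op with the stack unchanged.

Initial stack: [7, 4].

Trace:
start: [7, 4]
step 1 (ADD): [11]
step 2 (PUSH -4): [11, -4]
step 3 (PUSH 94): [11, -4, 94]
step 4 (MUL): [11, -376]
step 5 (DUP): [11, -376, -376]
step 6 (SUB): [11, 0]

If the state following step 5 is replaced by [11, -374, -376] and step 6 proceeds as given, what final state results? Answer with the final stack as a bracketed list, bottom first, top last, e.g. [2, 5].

[11, 2]

state after step 5 := [11, -374, -376]
step 6 (SUB): [11, 2]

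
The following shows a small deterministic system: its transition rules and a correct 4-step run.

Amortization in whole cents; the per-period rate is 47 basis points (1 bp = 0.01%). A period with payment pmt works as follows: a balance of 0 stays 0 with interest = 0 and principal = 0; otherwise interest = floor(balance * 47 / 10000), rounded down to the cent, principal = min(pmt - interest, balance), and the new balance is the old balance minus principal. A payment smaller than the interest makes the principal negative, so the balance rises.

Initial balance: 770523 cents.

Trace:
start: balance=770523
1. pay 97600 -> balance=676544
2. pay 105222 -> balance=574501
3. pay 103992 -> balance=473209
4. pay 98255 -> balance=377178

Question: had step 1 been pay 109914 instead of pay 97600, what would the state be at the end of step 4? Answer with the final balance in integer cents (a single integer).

(re-executing from step 1 with the substitution; state before step 1: balance=770523)
1. pay 109914 -> balance=664230
2. pay 105222 -> balance=562129
3. pay 103992 -> balance=460779
4. pay 98255 -> balance=364689

364689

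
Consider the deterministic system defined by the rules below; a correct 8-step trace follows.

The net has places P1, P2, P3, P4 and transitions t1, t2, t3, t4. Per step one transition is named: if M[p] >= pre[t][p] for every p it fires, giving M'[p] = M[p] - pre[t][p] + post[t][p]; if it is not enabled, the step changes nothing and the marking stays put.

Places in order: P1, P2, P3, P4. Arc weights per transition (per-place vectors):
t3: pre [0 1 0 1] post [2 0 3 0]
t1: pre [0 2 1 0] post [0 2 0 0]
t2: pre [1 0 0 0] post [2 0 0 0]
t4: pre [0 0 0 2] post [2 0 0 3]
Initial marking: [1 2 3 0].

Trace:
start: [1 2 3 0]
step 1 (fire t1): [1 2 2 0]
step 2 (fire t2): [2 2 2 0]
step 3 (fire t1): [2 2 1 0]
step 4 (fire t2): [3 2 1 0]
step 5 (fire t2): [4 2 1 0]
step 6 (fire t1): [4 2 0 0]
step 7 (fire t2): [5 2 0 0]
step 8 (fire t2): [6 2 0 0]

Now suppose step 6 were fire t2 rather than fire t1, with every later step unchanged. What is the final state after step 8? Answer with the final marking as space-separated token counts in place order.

(re-executing from step 6 with the substitution; state before step 6: [4 2 1 0])
step 6 (fire t2): [5 2 1 0]
step 7 (fire t2): [6 2 1 0]
step 8 (fire t2): [7 2 1 0]

7 2 1 0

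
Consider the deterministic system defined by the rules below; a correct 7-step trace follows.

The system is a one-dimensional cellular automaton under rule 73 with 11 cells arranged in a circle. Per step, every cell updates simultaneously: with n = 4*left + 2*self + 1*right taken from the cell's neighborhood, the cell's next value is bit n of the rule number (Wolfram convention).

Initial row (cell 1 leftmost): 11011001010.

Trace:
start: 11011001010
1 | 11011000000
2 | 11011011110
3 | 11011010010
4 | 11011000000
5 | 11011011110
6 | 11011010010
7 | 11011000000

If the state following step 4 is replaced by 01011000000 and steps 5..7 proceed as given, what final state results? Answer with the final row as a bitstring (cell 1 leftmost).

state after step 4 := 01011000000
5 | 00011011111
6 | 01011010001
7 | 00011000100

00011000100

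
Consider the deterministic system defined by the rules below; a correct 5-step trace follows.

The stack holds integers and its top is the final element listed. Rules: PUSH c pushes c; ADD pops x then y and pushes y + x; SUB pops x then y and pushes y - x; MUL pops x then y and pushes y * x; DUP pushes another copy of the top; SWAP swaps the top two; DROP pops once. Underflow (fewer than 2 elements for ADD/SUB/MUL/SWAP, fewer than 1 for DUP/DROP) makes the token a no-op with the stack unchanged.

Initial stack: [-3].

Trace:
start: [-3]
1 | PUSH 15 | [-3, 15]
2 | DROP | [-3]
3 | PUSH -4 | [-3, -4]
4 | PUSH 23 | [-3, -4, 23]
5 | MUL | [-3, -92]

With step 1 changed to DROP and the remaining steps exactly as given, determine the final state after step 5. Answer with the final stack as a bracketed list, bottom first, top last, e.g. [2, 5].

(re-executing from step 1 with the substitution; state before step 1: [-3])
1 | DROP | []
2 | DROP | []
3 | PUSH -4 | [-4]
4 | PUSH 23 | [-4, 23]
5 | MUL | [-92]

[-92]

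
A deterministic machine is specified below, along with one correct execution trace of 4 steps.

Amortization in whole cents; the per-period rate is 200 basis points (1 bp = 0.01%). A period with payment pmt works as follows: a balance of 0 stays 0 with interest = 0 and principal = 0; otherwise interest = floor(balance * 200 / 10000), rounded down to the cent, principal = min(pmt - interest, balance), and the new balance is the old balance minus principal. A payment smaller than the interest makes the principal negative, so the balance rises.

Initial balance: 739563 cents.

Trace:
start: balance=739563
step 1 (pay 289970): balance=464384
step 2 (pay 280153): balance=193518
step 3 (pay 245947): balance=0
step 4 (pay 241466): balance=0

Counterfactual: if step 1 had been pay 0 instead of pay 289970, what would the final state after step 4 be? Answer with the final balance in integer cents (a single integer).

16722

(re-executing from step 1 with the substitution; state before step 1: balance=739563)
step 1 (pay 0): balance=754354
step 2 (pay 280153): balance=489288
step 3 (pay 245947): balance=253126
step 4 (pay 241466): balance=16722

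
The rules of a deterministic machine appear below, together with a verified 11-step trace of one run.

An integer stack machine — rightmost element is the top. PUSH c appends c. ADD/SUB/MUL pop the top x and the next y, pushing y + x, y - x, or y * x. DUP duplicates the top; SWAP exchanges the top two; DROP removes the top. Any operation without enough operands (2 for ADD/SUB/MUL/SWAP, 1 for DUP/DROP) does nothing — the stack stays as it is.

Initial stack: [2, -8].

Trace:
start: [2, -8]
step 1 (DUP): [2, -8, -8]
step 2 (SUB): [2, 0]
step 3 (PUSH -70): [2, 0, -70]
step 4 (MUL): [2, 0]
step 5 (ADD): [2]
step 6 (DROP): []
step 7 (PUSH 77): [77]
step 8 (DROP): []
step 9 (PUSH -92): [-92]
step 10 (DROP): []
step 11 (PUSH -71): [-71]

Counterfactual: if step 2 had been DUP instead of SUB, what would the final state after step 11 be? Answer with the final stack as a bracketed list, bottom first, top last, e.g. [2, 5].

(re-executing from step 2 with the substitution; state before step 2: [2, -8, -8])
step 2 (DUP): [2, -8, -8, -8]
step 3 (PUSH -70): [2, -8, -8, -8, -70]
step 4 (MUL): [2, -8, -8, 560]
step 5 (ADD): [2, -8, 552]
step 6 (DROP): [2, -8]
step 7 (PUSH 77): [2, -8, 77]
step 8 (DROP): [2, -8]
step 9 (PUSH -92): [2, -8, -92]
step 10 (DROP): [2, -8]
step 11 (PUSH -71): [2, -8, -71]

[2, -8, -71]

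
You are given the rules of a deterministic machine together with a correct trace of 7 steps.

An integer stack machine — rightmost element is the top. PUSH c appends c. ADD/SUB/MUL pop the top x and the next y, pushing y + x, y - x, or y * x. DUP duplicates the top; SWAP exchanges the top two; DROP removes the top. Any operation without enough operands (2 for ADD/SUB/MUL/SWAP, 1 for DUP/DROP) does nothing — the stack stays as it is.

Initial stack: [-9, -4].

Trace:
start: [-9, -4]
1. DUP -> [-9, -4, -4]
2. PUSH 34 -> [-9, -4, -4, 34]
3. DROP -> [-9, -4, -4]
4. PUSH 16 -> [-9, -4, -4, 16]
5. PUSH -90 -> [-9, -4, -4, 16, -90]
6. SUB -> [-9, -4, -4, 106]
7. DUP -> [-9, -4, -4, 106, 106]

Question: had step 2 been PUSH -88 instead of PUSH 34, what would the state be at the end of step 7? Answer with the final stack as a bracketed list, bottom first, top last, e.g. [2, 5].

[-9, -4, -4, 106, 106]

(re-executing from step 2 with the substitution; state before step 2: [-9, -4, -4])
2. PUSH -88 -> [-9, -4, -4, -88]
3. DROP -> [-9, -4, -4]
4. PUSH 16 -> [-9, -4, -4, 16]
5. PUSH -90 -> [-9, -4, -4, 16, -90]
6. SUB -> [-9, -4, -4, 106]
7. DUP -> [-9, -4, -4, 106, 106]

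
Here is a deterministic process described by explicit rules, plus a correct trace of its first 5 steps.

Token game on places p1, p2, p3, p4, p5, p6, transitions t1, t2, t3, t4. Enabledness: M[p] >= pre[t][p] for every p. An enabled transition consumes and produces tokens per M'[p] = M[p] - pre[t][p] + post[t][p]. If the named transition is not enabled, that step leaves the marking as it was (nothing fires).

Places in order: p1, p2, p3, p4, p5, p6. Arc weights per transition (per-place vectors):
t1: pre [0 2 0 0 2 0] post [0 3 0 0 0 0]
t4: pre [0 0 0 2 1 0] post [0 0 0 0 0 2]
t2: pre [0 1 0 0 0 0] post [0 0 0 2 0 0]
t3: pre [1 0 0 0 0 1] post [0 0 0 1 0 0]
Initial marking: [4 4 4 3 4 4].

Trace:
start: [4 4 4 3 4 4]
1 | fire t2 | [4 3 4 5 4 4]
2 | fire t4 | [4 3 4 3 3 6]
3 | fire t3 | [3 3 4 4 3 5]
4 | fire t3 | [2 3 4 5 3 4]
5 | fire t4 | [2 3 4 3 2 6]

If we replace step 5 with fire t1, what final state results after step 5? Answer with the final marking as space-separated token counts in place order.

(re-executing from step 5 with the substitution; state before step 5: [2 3 4 5 3 4])
5 | fire t1 | [2 4 4 5 1 4]

2 4 4 5 1 4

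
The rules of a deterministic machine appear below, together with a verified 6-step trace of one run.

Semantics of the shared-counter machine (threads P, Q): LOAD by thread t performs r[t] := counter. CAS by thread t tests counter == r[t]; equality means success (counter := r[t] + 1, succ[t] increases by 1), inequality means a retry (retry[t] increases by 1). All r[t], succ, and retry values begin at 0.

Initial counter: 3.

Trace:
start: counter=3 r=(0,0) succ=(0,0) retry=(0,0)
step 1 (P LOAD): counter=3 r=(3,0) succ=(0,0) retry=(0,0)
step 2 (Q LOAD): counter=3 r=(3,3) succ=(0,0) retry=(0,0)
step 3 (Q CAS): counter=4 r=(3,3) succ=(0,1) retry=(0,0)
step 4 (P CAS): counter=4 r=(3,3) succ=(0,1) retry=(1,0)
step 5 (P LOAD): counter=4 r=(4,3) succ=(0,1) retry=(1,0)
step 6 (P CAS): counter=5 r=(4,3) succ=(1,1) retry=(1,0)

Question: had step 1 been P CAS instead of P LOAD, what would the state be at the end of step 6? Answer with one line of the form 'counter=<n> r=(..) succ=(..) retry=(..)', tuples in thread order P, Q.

(re-executing from step 1 with the substitution; state before step 1: counter=3 r=(0,0) succ=(0,0) retry=(0,0))
step 1 (P CAS): counter=3 r=(0,0) succ=(0,0) retry=(1,0)
step 2 (Q LOAD): counter=3 r=(0,3) succ=(0,0) retry=(1,0)
step 3 (Q CAS): counter=4 r=(0,3) succ=(0,1) retry=(1,0)
step 4 (P CAS): counter=4 r=(0,3) succ=(0,1) retry=(2,0)
step 5 (P LOAD): counter=4 r=(4,3) succ=(0,1) retry=(2,0)
step 6 (P CAS): counter=5 r=(4,3) succ=(1,1) retry=(2,0)

counter=5 r=(4,3) succ=(1,1) retry=(2,0)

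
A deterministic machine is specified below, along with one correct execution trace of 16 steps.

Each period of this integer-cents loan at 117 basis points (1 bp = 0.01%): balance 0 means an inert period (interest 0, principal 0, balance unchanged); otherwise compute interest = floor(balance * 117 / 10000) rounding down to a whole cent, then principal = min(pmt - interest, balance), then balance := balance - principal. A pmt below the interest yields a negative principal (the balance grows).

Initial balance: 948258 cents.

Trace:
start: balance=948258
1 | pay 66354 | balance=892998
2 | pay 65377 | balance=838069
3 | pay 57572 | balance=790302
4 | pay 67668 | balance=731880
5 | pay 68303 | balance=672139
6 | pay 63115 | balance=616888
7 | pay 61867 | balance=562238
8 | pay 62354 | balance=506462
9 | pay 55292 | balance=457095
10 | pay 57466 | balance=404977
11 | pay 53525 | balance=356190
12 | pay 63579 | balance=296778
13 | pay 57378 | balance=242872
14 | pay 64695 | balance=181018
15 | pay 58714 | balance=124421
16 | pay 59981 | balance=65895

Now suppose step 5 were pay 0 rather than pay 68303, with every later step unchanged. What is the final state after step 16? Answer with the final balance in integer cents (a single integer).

(re-executing from step 5 with the substitution; state before step 5: balance=731880)
5 | pay 0 | balance=740442
6 | pay 63115 | balance=685990
7 | pay 61867 | balance=632149
8 | pay 62354 | balance=577191
9 | pay 55292 | balance=528652
10 | pay 57466 | balance=477371
11 | pay 53525 | balance=429431
12 | pay 63579 | balance=370876
13 | pay 57378 | balance=317837
14 | pay 64695 | balance=256860
15 | pay 58714 | balance=201151
16 | pay 59981 | balance=143523

143523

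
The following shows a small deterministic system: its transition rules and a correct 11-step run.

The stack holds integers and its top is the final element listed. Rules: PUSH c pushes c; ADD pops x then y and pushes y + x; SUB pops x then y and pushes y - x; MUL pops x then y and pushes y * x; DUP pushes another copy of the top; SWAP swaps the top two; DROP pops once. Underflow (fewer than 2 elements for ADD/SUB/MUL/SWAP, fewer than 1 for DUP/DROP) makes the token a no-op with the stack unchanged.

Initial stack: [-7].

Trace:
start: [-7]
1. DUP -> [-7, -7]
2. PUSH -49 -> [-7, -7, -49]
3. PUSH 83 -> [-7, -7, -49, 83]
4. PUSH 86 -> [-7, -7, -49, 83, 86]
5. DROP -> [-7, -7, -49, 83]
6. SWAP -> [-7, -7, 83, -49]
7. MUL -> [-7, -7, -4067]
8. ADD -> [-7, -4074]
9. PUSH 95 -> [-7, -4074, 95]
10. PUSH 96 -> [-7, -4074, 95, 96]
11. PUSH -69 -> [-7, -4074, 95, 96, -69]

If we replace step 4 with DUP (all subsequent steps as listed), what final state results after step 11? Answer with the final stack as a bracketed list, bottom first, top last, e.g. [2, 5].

[-7, -4074, 95, 96, -69]

(re-executing from step 4 with the substitution; state before step 4: [-7, -7, -49, 83])
4. DUP -> [-7, -7, -49, 83, 83]
5. DROP -> [-7, -7, -49, 83]
6. SWAP -> [-7, -7, 83, -49]
7. MUL -> [-7, -7, -4067]
8. ADD -> [-7, -4074]
9. PUSH 95 -> [-7, -4074, 95]
10. PUSH 96 -> [-7, -4074, 95, 96]
11. PUSH -69 -> [-7, -4074, 95, 96, -69]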